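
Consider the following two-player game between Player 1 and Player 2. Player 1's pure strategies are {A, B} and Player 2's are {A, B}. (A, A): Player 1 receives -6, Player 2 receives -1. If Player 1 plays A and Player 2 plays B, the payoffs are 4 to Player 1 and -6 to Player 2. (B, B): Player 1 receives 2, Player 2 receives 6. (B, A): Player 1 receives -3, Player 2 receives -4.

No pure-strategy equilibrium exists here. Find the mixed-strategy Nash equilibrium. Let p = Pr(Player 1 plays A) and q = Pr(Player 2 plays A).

p = 2/3, q = 2/5

Player 1's mix must leave Player 2 indifferent between A and B.
  Player 2's expected payoff from A: p·(-1) + (1−p)·(-4) = 3p - 4
  Player 2's expected payoff from B: p·(-6) + (1−p)·6 = -12p + 6
  3p - 4 = -12p + 6  ⇒  15p = 10  ⇒  p = 2/3.
In a mixed equilibrium Player 1 is indifferent between A and B; this condition fixes q.
  Player 1's payoff to A: q·(-6) + (1−q)·4 = -10q + 4
  Player 1's payoff to B: q·(-3) + (1−q)·2 = -5q + 2
  -10q + 4 = -5q + 2  ⇒  -5q = -2  ⇒  q = 2/5.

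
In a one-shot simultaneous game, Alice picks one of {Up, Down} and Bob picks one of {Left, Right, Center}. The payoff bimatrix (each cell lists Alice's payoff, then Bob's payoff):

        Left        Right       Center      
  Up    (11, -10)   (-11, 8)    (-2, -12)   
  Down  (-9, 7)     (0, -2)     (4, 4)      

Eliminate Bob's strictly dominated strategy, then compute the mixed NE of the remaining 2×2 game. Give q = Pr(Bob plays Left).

Bob's strategy Center is strictly dominated by Left: -10 > -12 and 7 > 4. Eliminate Center.
Bob's mix must leave Alice indifferent between Up and Down.
  Alice's payoff from Up: q·11 + (1−q)·(-11) = 22q - 11
  Alice's payoff from Down: q·(-9) + (1−q)·0 = -9q
  22q - 11 = -9q  ⇒  31q = 11  ⇒  q = 11/31.

q = 11/31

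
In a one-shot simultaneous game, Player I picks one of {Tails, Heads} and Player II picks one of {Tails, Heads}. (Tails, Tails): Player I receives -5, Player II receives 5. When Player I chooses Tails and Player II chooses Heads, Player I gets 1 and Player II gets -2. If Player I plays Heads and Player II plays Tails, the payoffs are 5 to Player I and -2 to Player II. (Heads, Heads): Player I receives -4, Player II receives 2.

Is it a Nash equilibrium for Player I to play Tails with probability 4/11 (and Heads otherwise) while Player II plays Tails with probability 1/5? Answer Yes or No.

Given Player II's mix q = 1/5, Player I's payoff from Tails is -1/5 but from Heads is -11/5. Player I strictly prefers Tails, so Player I would not mix.
So the proposed profile is not a Nash equilibrium.

No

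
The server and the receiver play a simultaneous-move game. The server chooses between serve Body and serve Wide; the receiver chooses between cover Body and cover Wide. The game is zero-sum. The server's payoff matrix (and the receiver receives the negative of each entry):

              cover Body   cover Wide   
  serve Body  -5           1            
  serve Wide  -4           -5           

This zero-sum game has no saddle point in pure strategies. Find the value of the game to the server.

The server's indifference between serve Body and serve Wide determines the receiver's mixing probability q:
  the server's payoff to serve Body: q·(-5) + (1−q)·1 = -6q + 1
  the server's payoff to serve Wide: q·(-4) + (1−q)·(-5) = q - 5
  -6q + 1 = q - 5  ⇒  -7q = -6  ⇒  q = 6/7.
The value is the server's expected payoff against this mix (using serve Body): (6/7)·(-5) + (1/7)·1 = -29/7.

v = -29/7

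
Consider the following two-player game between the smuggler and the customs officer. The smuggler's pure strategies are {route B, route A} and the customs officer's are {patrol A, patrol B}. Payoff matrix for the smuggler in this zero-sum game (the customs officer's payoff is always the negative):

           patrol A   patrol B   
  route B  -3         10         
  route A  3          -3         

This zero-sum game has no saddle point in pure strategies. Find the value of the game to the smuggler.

For the smuggler to be willing to mix, the smuggler must be indifferent between route B and route A, which pins down the customs officer's mix.
  the smuggler's payoff from route B: q·(-3) + (1−q)·10 = -13q + 10
  the smuggler's payoff from route A: q·3 + (1−q)·(-3) = 6q - 3
  -13q + 10 = 6q - 3  ⇒  -19q = -13  ⇒  q = 13/19.
The value is the smuggler's expected payoff against this mix (using route B): (13/19)·(-3) + (6/19)·10 = 21/19.

v = 21/19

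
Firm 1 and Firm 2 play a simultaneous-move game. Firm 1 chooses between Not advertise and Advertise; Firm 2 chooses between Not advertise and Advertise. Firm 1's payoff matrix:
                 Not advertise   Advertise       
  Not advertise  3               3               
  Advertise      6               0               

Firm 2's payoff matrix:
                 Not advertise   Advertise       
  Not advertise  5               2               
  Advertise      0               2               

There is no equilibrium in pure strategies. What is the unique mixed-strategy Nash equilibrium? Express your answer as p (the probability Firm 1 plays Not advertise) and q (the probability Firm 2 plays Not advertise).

In a mixed equilibrium Firm 2 is indifferent between Not advertise and Advertise; this condition fixes p.
  Firm 2's expected payoff from Not advertise: p·5 + (1−p)·0 = 5p
  Firm 2's expected payoff from Advertise: p·2 + (1−p)·2 = 2
  5p = 2  ⇒  5p = 2  ⇒  p = 2/5.
For Firm 1 to be willing to mix, Firm 1 must be indifferent between Not advertise and Advertise, which pins down Firm 2's mix.
  Firm 1's payoff to Not advertise: q·3 + (1−q)·3 = 3
  Firm 1's payoff to Advertise: q·6 + (1−q)·0 = 6q
  3 = 6q  ⇒  -6q = -3  ⇒  q = 1/2.

p = 2/5, q = 1/2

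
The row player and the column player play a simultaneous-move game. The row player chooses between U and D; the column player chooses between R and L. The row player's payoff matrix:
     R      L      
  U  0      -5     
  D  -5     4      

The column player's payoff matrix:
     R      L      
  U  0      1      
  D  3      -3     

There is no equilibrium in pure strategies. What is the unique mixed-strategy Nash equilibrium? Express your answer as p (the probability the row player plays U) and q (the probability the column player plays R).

Set the column player's expected payoff from R equal to that from L:
  the column player's payoff from R: p·0 + (1−p)·3 = -3p + 3
  the column player's payoff from L: p·1 + (1−p)·(-3) = 4p - 3
  -3p + 3 = 4p - 3  ⇒  -7p = -6  ⇒  p = 6/7.
The column player's mix must leave the row player indifferent between U and D.
  the row player's payoff from U: q·0 + (1−q)·(-5) = 5q - 5
  the row player's payoff from D: q·(-5) + (1−q)·4 = -9q + 4
  5q - 5 = -9q + 4  ⇒  14q = 9  ⇒  q = 9/14.

p = 6/7, q = 9/14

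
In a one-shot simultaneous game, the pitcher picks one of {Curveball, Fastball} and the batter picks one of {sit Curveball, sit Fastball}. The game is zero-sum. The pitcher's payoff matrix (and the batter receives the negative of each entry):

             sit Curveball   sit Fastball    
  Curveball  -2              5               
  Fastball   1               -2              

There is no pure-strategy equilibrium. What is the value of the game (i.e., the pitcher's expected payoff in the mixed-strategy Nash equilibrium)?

In a mixed equilibrium the pitcher is indifferent between Curveball and Fastball; this condition fixes q.
  the pitcher's payoff from Curveball: q·(-2) + (1−q)·5 = -7q + 5
  the pitcher's payoff from Fastball: q·1 + (1−q)·(-2) = 3q - 2
  -7q + 5 = 3q - 2  ⇒  -10q = -7  ⇒  q = 7/10.
The value is the pitcher's expected payoff against this mix (using Curveball): (7/10)·(-2) + (3/10)·5 = 1/10.

v = 1/10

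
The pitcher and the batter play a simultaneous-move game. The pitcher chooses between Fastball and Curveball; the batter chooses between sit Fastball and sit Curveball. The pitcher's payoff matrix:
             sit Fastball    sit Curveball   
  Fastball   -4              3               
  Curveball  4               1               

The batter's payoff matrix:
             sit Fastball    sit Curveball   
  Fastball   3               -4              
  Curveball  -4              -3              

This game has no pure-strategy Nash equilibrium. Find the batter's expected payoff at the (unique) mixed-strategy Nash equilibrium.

The pitcher's mix must leave the batter indifferent between sit Fastball and sit Curveball.
  the batter's expected payoff from sit Fastball: p·3 + (1−p)·(-4) = 7p - 4
  the batter's expected payoff from sit Curveball: p·(-4) + (1−p)·(-3) = -p - 3
  7p - 4 = -p - 3  ⇒  8p = 1  ⇒  p = 1/8.
At equilibrium the batter is indifferent across columns, so the batter's payoff equals the payoff from sit Fastball: (1/8)·3 + (7/8)·(-4) = -25/8.

-25/8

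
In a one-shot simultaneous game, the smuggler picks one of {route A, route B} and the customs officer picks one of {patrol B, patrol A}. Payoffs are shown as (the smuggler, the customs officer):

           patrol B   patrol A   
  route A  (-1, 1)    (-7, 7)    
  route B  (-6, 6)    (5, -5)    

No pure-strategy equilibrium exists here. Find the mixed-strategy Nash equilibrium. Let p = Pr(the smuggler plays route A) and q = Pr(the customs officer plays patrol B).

The customs officer's indifference between patrol B and patrol A determines the smuggler's mixing probability p:
  the customs officer's payoff from patrol B: p·1 + (1−p)·6 = -5p + 6
  the customs officer's payoff from patrol A: p·7 + (1−p)·(-5) = 12p - 5
  -5p + 6 = 12p - 5  ⇒  -17p = -11  ⇒  p = 11/17.
The customs officer's mix must leave the smuggler indifferent between route A and route B.
  the smuggler's payoff to route A: q·(-1) + (1−q)·(-7) = 6q - 7
  the smuggler's payoff to route B: q·(-6) + (1−q)·5 = -11q + 5
  6q - 7 = -11q + 5  ⇒  17q = 12  ⇒  q = 12/17.

p = 11/17, q = 12/17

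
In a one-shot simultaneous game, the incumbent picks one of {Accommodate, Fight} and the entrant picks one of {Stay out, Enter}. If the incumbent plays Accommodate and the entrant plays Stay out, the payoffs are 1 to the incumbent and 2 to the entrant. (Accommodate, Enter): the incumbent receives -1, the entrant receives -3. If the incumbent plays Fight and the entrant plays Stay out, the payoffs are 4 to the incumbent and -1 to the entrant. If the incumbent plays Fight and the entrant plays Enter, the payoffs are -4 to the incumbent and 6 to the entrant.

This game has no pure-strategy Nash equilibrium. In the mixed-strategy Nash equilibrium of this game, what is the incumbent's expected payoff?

The incumbent's indifference between Accommodate and Fight determines the entrant's mixing probability q:
  the incumbent's payoff to Accommodate: q·1 + (1−q)·(-1) = 2q - 1
  the incumbent's payoff to Fight: q·4 + (1−q)·(-4) = 8q - 4
  2q - 1 = 8q - 4  ⇒  -6q = -3  ⇒  q = 1/2.
At equilibrium the incumbent is indifferent across rows, so the incumbent's payoff equals the payoff from Accommodate: (1/2)·1 + (1/2)·(-1) = 0.

0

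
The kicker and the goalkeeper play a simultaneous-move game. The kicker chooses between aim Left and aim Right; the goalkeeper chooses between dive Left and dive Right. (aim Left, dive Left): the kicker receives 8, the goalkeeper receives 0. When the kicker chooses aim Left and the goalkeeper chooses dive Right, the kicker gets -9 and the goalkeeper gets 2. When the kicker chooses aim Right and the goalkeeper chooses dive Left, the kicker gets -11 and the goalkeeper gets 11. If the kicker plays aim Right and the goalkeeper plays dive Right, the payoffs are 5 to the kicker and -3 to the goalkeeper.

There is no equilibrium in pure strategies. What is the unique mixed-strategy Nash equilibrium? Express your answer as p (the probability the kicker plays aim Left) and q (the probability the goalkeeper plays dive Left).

The kicker's mix must leave the goalkeeper indifferent between dive Left and dive Right.
  the goalkeeper's payoff to dive Left: p·0 + (1−p)·11 = -11p + 11
  the goalkeeper's payoff to dive Right: p·2 + (1−p)·(-3) = 5p - 3
  -11p + 11 = 5p - 3  ⇒  -16p = -14  ⇒  p = 7/8.
In a mixed equilibrium the kicker is indifferent between aim Left and aim Right; this condition fixes q.
  the kicker's payoff from aim Left: q·8 + (1−q)·(-9) = 17q - 9
  the kicker's payoff from aim Right: q·(-11) + (1−q)·5 = -16q + 5
  17q - 9 = -16q + 5  ⇒  33q = 14  ⇒  q = 14/33.

p = 7/8, q = 14/33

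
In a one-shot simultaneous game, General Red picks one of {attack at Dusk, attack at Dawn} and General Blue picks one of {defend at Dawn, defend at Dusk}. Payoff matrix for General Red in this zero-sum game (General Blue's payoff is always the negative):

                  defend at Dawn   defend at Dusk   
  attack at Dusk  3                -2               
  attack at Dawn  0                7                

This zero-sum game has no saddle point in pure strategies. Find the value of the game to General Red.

v = 7/4

In a mixed equilibrium General Red is indifferent between attack at Dusk and attack at Dawn; this condition fixes q.
  General Red's payoff from attack at Dusk: q·3 + (1−q)·(-2) = 5q - 2
  General Red's payoff from attack at Dawn: q·0 + (1−q)·7 = -7q + 7
  5q - 2 = -7q + 7  ⇒  12q = 9  ⇒  q = 3/4.
The value is General Red's expected payoff against this mix (using attack at Dusk): (3/4)·3 + (1/4)·(-2) = 7/4.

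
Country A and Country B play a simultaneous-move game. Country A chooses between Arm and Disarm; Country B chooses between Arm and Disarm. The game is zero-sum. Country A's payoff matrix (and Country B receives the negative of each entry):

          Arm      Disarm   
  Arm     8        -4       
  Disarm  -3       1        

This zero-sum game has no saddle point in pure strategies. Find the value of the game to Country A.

v = -1/4

In a mixed equilibrium Country A is indifferent between Arm and Disarm; this condition fixes q.
  Country A's expected payoff from Arm: q·8 + (1−q)·(-4) = 12q - 4
  Country A's expected payoff from Disarm: q·(-3) + (1−q)·1 = -4q + 1
  12q - 4 = -4q + 1  ⇒  16q = 5  ⇒  q = 5/16.
The value is Country A's expected payoff against this mix (using Arm): (5/16)·8 + (11/16)·(-4) = -1/4.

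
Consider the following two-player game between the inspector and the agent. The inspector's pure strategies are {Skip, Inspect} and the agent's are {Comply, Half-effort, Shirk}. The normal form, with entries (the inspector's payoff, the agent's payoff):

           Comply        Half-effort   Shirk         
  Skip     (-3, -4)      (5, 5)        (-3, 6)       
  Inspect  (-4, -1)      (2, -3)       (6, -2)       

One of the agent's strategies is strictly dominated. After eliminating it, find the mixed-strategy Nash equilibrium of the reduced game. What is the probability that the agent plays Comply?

q = 9/10

The agent's strategy Half-effort is strictly dominated by Shirk: 6 > 5 and -2 > -3. Eliminate Half-effort.
The inspector's indifference between Skip and Inspect determines the agent's mixing probability q:
  the inspector's payoff from Skip: q·(-3) + (1−q)·(-3) = -3
  the inspector's payoff from Inspect: q·(-4) + (1−q)·6 = -10q + 6
  -3 = -10q + 6  ⇒  10q = 9  ⇒  q = 9/10.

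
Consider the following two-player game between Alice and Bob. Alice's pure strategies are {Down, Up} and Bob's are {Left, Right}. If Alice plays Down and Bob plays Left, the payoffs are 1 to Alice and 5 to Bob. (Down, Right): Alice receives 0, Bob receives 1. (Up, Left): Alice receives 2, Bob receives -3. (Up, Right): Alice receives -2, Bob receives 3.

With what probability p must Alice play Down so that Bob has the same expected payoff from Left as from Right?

p = 3/5

Bob's indifference between Left and Right determines Alice's mixing probability p:
  Bob's payoff from Left: p·5 + (1−p)·(-3) = 8p - 3
  Bob's payoff from Right: p·1 + (1−p)·3 = -2p + 3
  8p - 3 = -2p + 3  ⇒  10p = 6  ⇒  p = 3/5.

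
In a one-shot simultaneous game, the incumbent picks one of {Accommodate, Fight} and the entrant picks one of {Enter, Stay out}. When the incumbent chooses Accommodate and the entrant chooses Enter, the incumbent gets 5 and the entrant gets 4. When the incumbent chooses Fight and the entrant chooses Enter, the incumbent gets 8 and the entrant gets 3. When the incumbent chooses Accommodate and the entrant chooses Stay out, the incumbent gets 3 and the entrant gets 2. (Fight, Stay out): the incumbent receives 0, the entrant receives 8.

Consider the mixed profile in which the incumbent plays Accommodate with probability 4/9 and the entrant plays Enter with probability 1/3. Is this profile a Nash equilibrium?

Given the incumbent's mix p = 4/9, the entrant's payoff from Enter is 31/9 but from Stay out is 16/3. The entrant strictly prefers Stay out, so the entrant would not mix.
So the proposed profile is not a Nash equilibrium.

No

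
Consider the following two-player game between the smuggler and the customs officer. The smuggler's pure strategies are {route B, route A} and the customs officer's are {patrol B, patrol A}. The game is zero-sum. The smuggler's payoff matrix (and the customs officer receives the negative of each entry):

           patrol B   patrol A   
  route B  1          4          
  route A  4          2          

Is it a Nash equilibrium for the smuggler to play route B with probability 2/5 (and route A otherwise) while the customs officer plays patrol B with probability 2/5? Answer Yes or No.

Yes

Check the customs officer's indifference given the smuggler's mix p = 2/5:
  payoff from patrol B = -14/5; payoff from patrol A = -14/5 — equal.
Check the smuggler's indifference given the customs officer's mix q = 2/5:
  payoff from route B = 14/5; payoff from route A = 14/5 — equal.
Both players are indifferent, so neither can profitably deviate.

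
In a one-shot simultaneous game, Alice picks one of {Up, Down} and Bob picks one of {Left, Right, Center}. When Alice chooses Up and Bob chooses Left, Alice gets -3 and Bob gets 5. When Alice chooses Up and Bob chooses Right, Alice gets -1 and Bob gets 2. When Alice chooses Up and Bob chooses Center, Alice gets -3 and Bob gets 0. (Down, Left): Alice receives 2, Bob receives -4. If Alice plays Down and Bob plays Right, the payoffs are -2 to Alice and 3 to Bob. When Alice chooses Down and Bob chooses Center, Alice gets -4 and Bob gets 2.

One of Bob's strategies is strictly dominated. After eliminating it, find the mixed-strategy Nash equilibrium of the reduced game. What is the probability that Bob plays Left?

Bob's strategy Center is strictly dominated by Right: 2 > 0 and 3 > 2. Eliminate Center.
Alice's indifference between Up and Down determines Bob's mixing probability q:
  Alice's payoff from Up: q·(-3) + (1−q)·(-1) = -2q - 1
  Alice's payoff from Down: q·2 + (1−q)·(-2) = 4q - 2
  -2q - 1 = 4q - 2  ⇒  -6q = -1  ⇒  q = 1/6.

q = 1/6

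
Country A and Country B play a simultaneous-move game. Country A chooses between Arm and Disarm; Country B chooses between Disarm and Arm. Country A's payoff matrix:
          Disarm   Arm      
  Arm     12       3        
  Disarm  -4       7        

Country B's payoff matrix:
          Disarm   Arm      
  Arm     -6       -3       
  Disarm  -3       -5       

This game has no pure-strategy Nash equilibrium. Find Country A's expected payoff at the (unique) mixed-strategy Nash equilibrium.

24/5

Set Country A's expected payoff from Arm equal to that from Disarm:
  Country A's payoff from Arm: q·12 + (1−q)·3 = 9q + 3
  Country A's payoff from Disarm: q·(-4) + (1−q)·7 = -11q + 7
  9q + 3 = -11q + 7  ⇒  20q = 4  ⇒  q = 1/5.
At equilibrium Country A is indifferent across rows, so Country A's payoff equals the payoff from Arm: (1/5)·12 + (4/5)·3 = 24/5.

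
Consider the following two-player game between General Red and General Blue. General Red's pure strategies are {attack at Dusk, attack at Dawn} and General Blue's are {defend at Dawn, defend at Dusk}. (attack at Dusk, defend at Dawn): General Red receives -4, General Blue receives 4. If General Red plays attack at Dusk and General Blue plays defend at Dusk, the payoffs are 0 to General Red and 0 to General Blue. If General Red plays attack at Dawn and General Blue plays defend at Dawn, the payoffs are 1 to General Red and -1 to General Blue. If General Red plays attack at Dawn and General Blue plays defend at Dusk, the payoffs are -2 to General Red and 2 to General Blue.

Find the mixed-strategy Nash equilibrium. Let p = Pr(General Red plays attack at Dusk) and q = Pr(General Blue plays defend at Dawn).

General Blue's indifference between defend at Dawn and defend at Dusk determines General Red's mixing probability p:
  General Blue's payoff to defend at Dawn: p·4 + (1−p)·(-1) = 5p - 1
  General Blue's payoff to defend at Dusk: p·0 + (1−p)·2 = -2p + 2
  5p - 1 = -2p + 2  ⇒  7p = 3  ⇒  p = 3/7.
In a mixed equilibrium General Red is indifferent between attack at Dusk and attack at Dawn; this condition fixes q.
  General Red's expected payoff from attack at Dusk: q·(-4) + (1−q)·0 = -4q
  General Red's expected payoff from attack at Dawn: q·1 + (1−q)·(-2) = 3q - 2
  -4q = 3q - 2  ⇒  -7q = -2  ⇒  q = 2/7.

p = 3/7, q = 2/7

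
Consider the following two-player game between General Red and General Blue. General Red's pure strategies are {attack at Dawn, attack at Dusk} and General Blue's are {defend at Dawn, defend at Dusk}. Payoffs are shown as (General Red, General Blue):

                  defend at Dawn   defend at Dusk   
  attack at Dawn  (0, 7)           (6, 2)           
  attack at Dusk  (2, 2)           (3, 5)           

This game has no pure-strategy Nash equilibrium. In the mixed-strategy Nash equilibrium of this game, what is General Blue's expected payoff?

Set General Blue's expected payoff from defend at Dawn equal to that from defend at Dusk:
  General Blue's expected payoff from defend at Dawn: p·7 + (1−p)·2 = 5p + 2
  General Blue's expected payoff from defend at Dusk: p·2 + (1−p)·5 = -3p + 5
  5p + 2 = -3p + 5  ⇒  8p = 3  ⇒  p = 3/8.
At equilibrium General Blue is indifferent across columns, so General Blue's payoff equals the payoff from defend at Dawn: (3/8)·7 + (5/8)·2 = 31/8.

31/8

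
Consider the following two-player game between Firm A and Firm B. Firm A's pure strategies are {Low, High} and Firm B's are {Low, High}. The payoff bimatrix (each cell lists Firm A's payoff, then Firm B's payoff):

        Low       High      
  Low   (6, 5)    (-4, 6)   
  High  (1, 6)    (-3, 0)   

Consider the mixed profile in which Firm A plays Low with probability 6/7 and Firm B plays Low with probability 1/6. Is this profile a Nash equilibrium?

Yes

Check Firm B's indifference given Firm A's mix p = 6/7:
  payoff from Low = 36/7; payoff from High = 36/7 — equal.
Check Firm A's indifference given Firm B's mix q = 1/6:
  payoff from Low = -7/3; payoff from High = -7/3 — equal.
Both players are indifferent, so neither can profitably deviate.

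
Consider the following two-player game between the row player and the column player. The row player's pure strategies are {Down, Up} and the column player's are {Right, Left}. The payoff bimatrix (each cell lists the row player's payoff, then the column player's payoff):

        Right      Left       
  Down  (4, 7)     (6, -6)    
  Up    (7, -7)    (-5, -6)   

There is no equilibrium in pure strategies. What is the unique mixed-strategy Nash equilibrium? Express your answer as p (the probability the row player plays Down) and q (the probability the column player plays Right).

p = 1/14, q = 11/14

Set the column player's expected payoff from Right equal to that from Left:
  the column player's payoff to Right: p·7 + (1−p)·(-7) = 14p - 7
  the column player's payoff to Left: p·(-6) + (1−p)·(-6) = -6
  14p - 7 = -6  ⇒  14p = 1  ⇒  p = 1/14.
In a mixed equilibrium the row player is indifferent between Down and Up; this condition fixes q.
  the row player's expected payoff from Down: q·4 + (1−q)·6 = -2q + 6
  the row player's expected payoff from Up: q·7 + (1−q)·(-5) = 12q - 5
  -2q + 6 = 12q - 5  ⇒  -14q = -11  ⇒  q = 11/14.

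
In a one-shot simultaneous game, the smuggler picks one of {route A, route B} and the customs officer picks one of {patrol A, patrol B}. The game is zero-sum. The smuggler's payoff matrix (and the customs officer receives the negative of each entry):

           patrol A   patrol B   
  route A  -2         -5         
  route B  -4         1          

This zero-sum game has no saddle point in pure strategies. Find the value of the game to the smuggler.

v = -11/4

For the smuggler to be willing to mix, the smuggler must be indifferent between route A and route B, which pins down the customs officer's mix.
  the smuggler's payoff from route A: q·(-2) + (1−q)·(-5) = 3q - 5
  the smuggler's payoff from route B: q·(-4) + (1−q)·1 = -5q + 1
  3q - 5 = -5q + 1  ⇒  8q = 6  ⇒  q = 3/4.
The value is the smuggler's expected payoff against this mix (using route A): (3/4)·(-2) + (1/4)·(-5) = -11/4.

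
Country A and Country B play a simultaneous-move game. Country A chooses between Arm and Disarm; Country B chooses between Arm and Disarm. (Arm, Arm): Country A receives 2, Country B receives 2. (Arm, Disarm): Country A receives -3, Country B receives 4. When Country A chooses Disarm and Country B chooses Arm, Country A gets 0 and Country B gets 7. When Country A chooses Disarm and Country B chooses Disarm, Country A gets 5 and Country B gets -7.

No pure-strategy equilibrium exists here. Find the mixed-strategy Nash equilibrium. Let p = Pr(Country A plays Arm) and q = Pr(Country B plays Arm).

p = 7/8, q = 4/5

Set Country B's expected payoff from Arm equal to that from Disarm:
  Country B's payoff from Arm: p·2 + (1−p)·7 = -5p + 7
  Country B's payoff from Disarm: p·4 + (1−p)·(-7) = 11p - 7
  -5p + 7 = 11p - 7  ⇒  -16p = -14  ⇒  p = 7/8.
For Country A to be willing to mix, Country A must be indifferent between Arm and Disarm, which pins down Country B's mix.
  Country A's payoff from Arm: q·2 + (1−q)·(-3) = 5q - 3
  Country A's payoff from Disarm: q·0 + (1−q)·5 = -5q + 5
  5q - 3 = -5q + 5  ⇒  10q = 8  ⇒  q = 4/5.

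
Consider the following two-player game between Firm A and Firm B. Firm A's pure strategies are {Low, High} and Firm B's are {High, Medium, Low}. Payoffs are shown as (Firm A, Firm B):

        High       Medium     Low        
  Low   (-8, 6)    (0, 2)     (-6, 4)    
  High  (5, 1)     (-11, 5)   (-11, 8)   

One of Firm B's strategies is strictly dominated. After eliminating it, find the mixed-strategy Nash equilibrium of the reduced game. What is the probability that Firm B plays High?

Firm B's strategy Medium is strictly dominated by Low: 4 > 2 and 8 > 5. Eliminate Medium.
In a mixed equilibrium Firm A is indifferent between Low and High; this condition fixes q.
  Firm A's payoff from Low: q·(-8) + (1−q)·(-6) = -2q - 6
  Firm A's payoff from High: q·5 + (1−q)·(-11) = 16q - 11
  -2q - 6 = 16q - 11  ⇒  -18q = -5  ⇒  q = 5/18.

q = 5/18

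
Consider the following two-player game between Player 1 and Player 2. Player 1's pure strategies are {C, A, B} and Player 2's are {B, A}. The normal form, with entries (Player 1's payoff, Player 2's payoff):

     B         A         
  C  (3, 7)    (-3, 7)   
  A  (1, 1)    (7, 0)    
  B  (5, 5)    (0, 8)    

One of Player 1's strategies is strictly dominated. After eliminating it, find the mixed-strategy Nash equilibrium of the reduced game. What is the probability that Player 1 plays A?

p = 3/4

Player 1's strategy C is strictly dominated by B: 5 > 3 and 0 > -3. Eliminate C.
Set Player 2's expected payoff from B equal to that from A:
  Player 2's payoff from B: p·1 + (1−p)·5 = -4p + 5
  Player 2's payoff from A: p·0 + (1−p)·8 = -8p + 8
  -4p + 5 = -8p + 8  ⇒  4p = 3  ⇒  p = 3/4.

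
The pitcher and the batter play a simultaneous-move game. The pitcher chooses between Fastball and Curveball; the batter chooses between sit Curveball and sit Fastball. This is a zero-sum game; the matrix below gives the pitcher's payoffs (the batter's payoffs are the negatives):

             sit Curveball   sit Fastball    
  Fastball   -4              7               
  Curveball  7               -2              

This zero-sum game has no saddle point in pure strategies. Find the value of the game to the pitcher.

The pitcher's indifference between Fastball and Curveball determines the batter's mixing probability q:
  the pitcher's expected payoff from Fastball: q·(-4) + (1−q)·7 = -11q + 7
  the pitcher's expected payoff from Curveball: q·7 + (1−q)·(-2) = 9q - 2
  -11q + 7 = 9q - 2  ⇒  -20q = -9  ⇒  q = 9/20.
The value is the pitcher's expected payoff against this mix (using Fastball): (9/20)·(-4) + (11/20)·7 = 41/20.

v = 41/20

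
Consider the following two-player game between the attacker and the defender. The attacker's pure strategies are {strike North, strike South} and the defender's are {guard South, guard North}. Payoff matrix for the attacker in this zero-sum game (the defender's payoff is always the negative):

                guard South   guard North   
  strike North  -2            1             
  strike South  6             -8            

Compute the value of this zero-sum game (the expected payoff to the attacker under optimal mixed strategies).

v = -10/17

For the attacker to be willing to mix, the attacker must be indifferent between strike North and strike South, which pins down the defender's mix.
  the attacker's payoff to strike North: q·(-2) + (1−q)·1 = -3q + 1
  the attacker's payoff to strike South: q·6 + (1−q)·(-8) = 14q - 8
  -3q + 1 = 14q - 8  ⇒  -17q = -9  ⇒  q = 9/17.
The value is the attacker's expected payoff against this mix (using strike North): (9/17)·(-2) + (8/17)·1 = -10/17.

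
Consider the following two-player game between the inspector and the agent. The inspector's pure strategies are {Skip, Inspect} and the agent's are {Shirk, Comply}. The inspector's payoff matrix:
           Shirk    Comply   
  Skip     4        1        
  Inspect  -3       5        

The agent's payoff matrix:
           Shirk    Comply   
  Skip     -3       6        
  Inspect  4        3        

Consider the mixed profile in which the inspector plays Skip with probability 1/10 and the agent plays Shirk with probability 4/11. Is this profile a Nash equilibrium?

Check the agent's indifference given the inspector's mix p = 1/10:
  payoff from Shirk = 33/10; payoff from Comply = 33/10 — equal.
Check the inspector's indifference given the agent's mix q = 4/11:
  payoff from Skip = 23/11; payoff from Inspect = 23/11 — equal.
Both players are indifferent, so neither can profitably deviate.

Yes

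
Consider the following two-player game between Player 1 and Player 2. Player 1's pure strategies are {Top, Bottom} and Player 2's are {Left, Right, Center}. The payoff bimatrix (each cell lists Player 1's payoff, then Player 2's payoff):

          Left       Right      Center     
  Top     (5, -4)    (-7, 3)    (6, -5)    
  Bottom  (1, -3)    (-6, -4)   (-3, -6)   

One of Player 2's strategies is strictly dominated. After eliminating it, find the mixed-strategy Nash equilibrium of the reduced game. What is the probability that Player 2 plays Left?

q = 1/5

Player 2's strategy Center is strictly dominated by Left: -4 > -5 and -3 > -6. Eliminate Center.
Player 2's mix must leave Player 1 indifferent between Top and Bottom.
  Player 1's payoff to Top: q·5 + (1−q)·(-7) = 12q - 7
  Player 1's payoff to Bottom: q·1 + (1−q)·(-6) = 7q - 6
  12q - 7 = 7q - 6  ⇒  5q = 1  ⇒  q = 1/5.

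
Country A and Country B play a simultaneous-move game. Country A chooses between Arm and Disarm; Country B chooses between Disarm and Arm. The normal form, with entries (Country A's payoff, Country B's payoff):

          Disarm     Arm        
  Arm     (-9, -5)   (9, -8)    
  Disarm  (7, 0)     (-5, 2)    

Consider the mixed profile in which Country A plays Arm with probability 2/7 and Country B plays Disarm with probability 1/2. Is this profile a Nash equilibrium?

No

Given Country A's mix p = 2/7, Country B's payoff from Disarm is -10/7 but from Arm is -6/7. Country B strictly prefers Arm, so Country B would not mix.
So the proposed profile is not a Nash equilibrium.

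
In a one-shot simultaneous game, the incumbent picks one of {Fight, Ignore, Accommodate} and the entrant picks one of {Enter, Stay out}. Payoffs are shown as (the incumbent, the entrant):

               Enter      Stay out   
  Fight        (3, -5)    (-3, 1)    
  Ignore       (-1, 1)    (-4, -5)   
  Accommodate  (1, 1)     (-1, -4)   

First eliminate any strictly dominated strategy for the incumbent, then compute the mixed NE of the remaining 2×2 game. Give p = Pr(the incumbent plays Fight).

p = 5/11

The incumbent's strategy Ignore is strictly dominated by Accommodate: 1 > -1 and -1 > -4. Eliminate Ignore.
The incumbent's mix must leave the entrant indifferent between Enter and Stay out.
  the entrant's payoff to Enter: p·(-5) + (1−p)·1 = -6p + 1
  the entrant's payoff to Stay out: p·1 + (1−p)·(-4) = 5p - 4
  -6p + 1 = 5p - 4  ⇒  -11p = -5  ⇒  p = 5/11.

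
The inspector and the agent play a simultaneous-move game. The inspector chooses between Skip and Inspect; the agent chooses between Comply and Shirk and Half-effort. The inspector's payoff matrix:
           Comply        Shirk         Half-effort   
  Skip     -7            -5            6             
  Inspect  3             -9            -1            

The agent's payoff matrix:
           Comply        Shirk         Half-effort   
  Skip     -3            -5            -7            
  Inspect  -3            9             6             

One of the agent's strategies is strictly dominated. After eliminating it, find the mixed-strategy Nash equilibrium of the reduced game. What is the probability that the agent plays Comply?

The agent's strategy Half-effort is strictly dominated by Shirk: -5 > -7 and 9 > 6. Eliminate Half-effort.
For the inspector to be willing to mix, the inspector must be indifferent between Skip and Inspect, which pins down the agent's mix.
  the inspector's payoff to Skip: q·(-7) + (1−q)·(-5) = -2q - 5
  the inspector's payoff to Inspect: q·3 + (1−q)·(-9) = 12q - 9
  -2q - 5 = 12q - 9  ⇒  -14q = -4  ⇒  q = 2/7.

q = 2/7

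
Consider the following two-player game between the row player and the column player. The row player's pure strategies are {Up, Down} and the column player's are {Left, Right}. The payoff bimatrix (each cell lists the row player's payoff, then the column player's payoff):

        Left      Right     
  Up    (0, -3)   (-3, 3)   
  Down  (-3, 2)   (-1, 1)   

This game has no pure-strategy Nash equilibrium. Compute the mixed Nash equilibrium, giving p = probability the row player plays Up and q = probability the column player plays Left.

For the column player to be willing to mix, the column player must be indifferent between Left and Right, which pins down the row player's mix.
  the column player's payoff from Left: p·(-3) + (1−p)·2 = -5p + 2
  the column player's payoff from Right: p·3 + (1−p)·1 = 2p + 1
  -5p + 2 = 2p + 1  ⇒  -7p = -1  ⇒  p = 1/7.
In a mixed equilibrium the row player is indifferent between Up and Down; this condition fixes q.
  the row player's expected payoff from Up: q·0 + (1−q)·(-3) = 3q - 3
  the row player's expected payoff from Down: q·(-3) + (1−q)·(-1) = -2q - 1
  3q - 3 = -2q - 1  ⇒  5q = 2  ⇒  q = 2/5.

p = 1/7, q = 2/5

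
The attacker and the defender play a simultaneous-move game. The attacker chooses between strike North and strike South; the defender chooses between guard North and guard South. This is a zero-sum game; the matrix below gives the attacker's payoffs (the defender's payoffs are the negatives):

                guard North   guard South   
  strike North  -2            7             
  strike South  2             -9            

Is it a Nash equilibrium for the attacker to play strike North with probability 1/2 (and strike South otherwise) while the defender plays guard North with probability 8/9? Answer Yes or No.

Given the attacker's mix p = 1/2, the defender's payoff from guard North is 0 but from guard South is 1. The defender strictly prefers guard South, so the defender would not mix.
So the proposed profile is not a Nash equilibrium.

No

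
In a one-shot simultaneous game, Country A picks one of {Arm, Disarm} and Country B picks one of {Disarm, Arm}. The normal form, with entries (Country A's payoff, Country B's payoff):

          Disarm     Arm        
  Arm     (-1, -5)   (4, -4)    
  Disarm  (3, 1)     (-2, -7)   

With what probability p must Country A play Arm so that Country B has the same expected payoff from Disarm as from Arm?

In a mixed equilibrium Country B is indifferent between Disarm and Arm; this condition fixes p.
  Country B's expected payoff from Disarm: p·(-5) + (1−p)·1 = -6p + 1
  Country B's expected payoff from Arm: p·(-4) + (1−p)·(-7) = 3p - 7
  -6p + 1 = 3p - 7  ⇒  -9p = -8  ⇒  p = 8/9.

p = 8/9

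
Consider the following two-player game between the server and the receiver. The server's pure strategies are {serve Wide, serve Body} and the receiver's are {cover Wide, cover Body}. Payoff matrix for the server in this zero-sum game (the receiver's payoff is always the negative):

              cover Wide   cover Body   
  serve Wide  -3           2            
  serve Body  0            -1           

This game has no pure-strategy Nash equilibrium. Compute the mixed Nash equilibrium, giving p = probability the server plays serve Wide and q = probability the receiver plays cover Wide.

p = 1/6, q = 1/2

The server's mix must leave the receiver indifferent between cover Wide and cover Body.
  the receiver's payoff from cover Wide: p·3 + (1−p)·0 = 3p
  the receiver's payoff from cover Body: p·(-2) + (1−p)·1 = -3p + 1
  3p = -3p + 1  ⇒  6p = 1  ⇒  p = 1/6.
In a mixed equilibrium the server is indifferent between serve Wide and serve Body; this condition fixes q.
  the server's payoff to serve Wide: q·(-3) + (1−q)·2 = -5q + 2
  the server's payoff to serve Body: q·0 + (1−q)·(-1) = q - 1
  -5q + 2 = q - 1  ⇒  -6q = -3  ⇒  q = 1/2.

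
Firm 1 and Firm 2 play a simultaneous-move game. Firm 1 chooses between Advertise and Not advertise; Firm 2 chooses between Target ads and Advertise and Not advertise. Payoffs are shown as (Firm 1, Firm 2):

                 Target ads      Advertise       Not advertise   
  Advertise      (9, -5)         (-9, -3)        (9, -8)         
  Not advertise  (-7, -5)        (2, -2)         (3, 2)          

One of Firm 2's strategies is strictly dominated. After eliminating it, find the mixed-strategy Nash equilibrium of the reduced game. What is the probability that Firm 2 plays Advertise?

Firm 2's strategy Target ads is strictly dominated by Advertise: -3 > -5 and -2 > -5. Eliminate Target ads.
In a mixed equilibrium Firm 1 is indifferent between Advertise and Not advertise; this condition fixes q.
  Firm 1's payoff to Advertise: q·(-9) + (1−q)·9 = -18q + 9
  Firm 1's payoff to Not advertise: q·2 + (1−q)·3 = -q + 3
  -18q + 9 = -q + 3  ⇒  -17q = -6  ⇒  q = 6/17.

q = 6/17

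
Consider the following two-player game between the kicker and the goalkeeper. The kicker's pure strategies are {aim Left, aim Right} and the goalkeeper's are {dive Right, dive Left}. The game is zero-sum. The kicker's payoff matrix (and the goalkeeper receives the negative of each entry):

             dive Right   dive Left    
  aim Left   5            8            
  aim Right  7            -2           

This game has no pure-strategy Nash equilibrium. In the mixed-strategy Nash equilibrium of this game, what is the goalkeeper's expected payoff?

-11/2

For the goalkeeper to be willing to mix, the goalkeeper must be indifferent between dive Right and dive Left, which pins down the kicker's mix.
  the goalkeeper's payoff to dive Right: p·(-5) + (1−p)·(-7) = 2p - 7
  the goalkeeper's payoff to dive Left: p·(-8) + (1−p)·2 = -10p + 2
  2p - 7 = -10p + 2  ⇒  12p = 9  ⇒  p = 3/4.
At equilibrium the goalkeeper is indifferent across columns, so the goalkeeper's payoff equals the payoff from dive Right: (3/4)·(-5) + (1/4)·(-7) = -11/2.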